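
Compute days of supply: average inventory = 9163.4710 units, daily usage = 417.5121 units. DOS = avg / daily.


DOS = 9163.4710 / 417.5121 = 21.9478

21.9478 days


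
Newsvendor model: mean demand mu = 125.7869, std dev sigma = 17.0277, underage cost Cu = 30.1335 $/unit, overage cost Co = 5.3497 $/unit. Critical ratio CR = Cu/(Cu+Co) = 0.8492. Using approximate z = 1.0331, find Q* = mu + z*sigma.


CR = Cu/(Cu+Co) = 30.1335/(30.1335+5.3497) = 0.8492
z = 1.0331
Q* = 125.7869 + 1.0331 * 17.0277 = 143.3782

143.3782 units


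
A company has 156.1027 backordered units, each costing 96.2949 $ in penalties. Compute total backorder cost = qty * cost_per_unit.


Total = 156.1027 * 96.2949 = 15031.8939

15031.8939 $


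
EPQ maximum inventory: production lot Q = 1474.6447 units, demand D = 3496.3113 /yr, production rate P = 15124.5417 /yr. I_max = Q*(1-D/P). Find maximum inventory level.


D/P = 0.2312
1 - D/P = 0.7688
I_max = 1474.6447 * 0.7688 = 1133.7539

1133.7539 units


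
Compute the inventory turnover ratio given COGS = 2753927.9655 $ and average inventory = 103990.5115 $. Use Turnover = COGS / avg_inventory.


Turnover = 2753927.9655 / 103990.5115 = 26.4825

26.4825


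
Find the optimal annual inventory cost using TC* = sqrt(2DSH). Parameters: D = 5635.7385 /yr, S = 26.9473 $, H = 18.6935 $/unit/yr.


2*D*S*H = 5677886.5263
TC* = sqrt(5677886.5263) = 2382.8316

2382.8316 $/yr


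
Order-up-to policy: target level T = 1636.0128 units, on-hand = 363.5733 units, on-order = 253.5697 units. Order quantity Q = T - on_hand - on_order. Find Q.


Inventory position = OH + OO = 363.5733 + 253.5697 = 617.1430
Q = 1636.0128 - 617.1430 = 1018.8698

1018.8698 units


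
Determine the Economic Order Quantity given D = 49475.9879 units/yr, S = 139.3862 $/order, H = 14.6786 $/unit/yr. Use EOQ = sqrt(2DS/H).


2*D*S = 2 * 49475.9879 * 139.3862 = 13792539.8893
2*D*S/H = 939635.9250
EOQ = sqrt(939635.9250) = 969.3482

969.3482 units


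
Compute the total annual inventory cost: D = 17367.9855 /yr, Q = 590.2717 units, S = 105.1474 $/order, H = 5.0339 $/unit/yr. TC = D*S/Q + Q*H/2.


Ordering cost = D*S/Q = 3093.8270
Holding cost = Q*H/2 = 1485.6844
TC = 3093.8270 + 1485.6844 = 4579.5113

4579.5113 $/yr


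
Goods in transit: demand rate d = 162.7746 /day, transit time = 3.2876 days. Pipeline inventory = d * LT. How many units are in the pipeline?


Pipeline = 162.7746 * 3.2876 = 535.1378

535.1378 units


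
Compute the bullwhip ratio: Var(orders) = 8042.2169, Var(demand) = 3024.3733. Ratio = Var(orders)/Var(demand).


BW = 8042.2169 / 3024.3733 = 2.6591

2.6591


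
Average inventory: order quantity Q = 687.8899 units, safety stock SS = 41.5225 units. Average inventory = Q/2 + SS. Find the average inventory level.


Q/2 = 343.9450
Avg = 343.9450 + 41.5225 = 385.4674

385.4674 units


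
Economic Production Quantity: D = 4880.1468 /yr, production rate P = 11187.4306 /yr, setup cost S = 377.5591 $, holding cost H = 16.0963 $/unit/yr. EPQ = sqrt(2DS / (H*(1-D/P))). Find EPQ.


1 - D/P = 1 - 0.4362 = 0.5638
H*(1-D/P) = 9.0748
2DS = 3685087.6674
EPQ = sqrt(406078.2677) = 637.2427

637.2427 units


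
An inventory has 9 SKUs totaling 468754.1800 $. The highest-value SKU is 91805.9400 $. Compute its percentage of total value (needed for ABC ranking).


Top item = 91805.9400
Total = 468754.1800
Percentage = 91805.9400 / 468754.1800 * 100 = 19.5851

19.5851%


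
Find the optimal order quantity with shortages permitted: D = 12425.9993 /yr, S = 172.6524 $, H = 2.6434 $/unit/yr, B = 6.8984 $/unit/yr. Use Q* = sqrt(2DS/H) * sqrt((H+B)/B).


sqrt(2DS/H) = 1274.0472
sqrt((H+B)/B) = 1.1761
Q* = 1274.0472 * 1.1761 = 1498.3956

1498.3956 units


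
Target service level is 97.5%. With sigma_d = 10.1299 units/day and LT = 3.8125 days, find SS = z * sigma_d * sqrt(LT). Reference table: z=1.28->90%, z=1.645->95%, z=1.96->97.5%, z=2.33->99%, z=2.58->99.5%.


From the table, SL = 97.5% corresponds to z = 1.96
sqrt(LT) = sqrt(3.8125) = 1.9526
SS = 1.96 * 10.1299 * 1.9526 = 38.7674

38.7674 units


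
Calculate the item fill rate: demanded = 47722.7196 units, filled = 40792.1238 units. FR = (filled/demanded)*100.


FR = 40792.1238 / 47722.7196 * 100 = 85.4774

85.4774%


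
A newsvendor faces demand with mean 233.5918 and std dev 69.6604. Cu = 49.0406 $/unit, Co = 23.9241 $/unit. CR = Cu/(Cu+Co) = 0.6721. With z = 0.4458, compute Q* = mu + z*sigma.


CR = Cu/(Cu+Co) = 49.0406/(49.0406+23.9241) = 0.6721
z = 0.4458
Q* = 233.5918 + 0.4458 * 69.6604 = 264.6464

264.6464 units


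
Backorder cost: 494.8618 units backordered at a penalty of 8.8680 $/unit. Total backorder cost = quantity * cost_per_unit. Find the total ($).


Total = 494.8618 * 8.8680 = 4388.4344

4388.4344 $


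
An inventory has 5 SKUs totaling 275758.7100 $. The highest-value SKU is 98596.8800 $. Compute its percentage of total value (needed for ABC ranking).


Top item = 98596.8800
Total = 275758.7100
Percentage = 98596.8800 / 275758.7100 * 100 = 35.7548

35.7548%


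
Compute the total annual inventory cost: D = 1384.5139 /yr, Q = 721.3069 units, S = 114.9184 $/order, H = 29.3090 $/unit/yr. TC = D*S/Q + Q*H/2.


Ordering cost = D*S/Q = 220.5803
Holding cost = Q*H/2 = 10570.3920
TC = 220.5803 + 10570.3920 = 10790.9723

10790.9723 $/yr


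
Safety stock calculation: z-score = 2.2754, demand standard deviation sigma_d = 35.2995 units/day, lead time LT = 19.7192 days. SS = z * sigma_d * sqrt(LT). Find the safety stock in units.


sqrt(LT) = sqrt(19.7192) = 4.4406
SS = 2.2754 * 35.2995 * 4.4406 = 356.6736

356.6736 units


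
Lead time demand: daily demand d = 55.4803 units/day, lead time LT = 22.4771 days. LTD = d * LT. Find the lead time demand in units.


LTD = 55.4803 * 22.4771 = 1247.0363

1247.0363 units


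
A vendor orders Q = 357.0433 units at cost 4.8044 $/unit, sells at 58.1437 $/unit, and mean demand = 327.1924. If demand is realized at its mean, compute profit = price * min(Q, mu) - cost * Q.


Sales at mu = min(357.0433, 327.1924) = 327.1924
Revenue = 58.1437 * 327.1924 = 19024.1767
Total cost = 4.8044 * 357.0433 = 1715.3788
Profit = 19024.1767 - 1715.3788 = 17308.7979

17308.7979 $


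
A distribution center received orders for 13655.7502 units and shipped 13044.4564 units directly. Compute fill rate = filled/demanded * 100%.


FR = 13044.4564 / 13655.7502 * 100 = 95.5235

95.5235%


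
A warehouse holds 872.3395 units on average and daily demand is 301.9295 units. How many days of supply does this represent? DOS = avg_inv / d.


DOS = 872.3395 / 301.9295 = 2.8892

2.8892 days


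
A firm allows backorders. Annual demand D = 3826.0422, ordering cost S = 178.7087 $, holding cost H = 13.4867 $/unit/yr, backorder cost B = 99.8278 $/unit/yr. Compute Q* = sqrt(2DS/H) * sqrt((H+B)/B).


sqrt(2DS/H) = 318.4270
sqrt((H+B)/B) = 1.0654
Q* = 318.4270 * 1.0654 = 339.2555

339.2555 units


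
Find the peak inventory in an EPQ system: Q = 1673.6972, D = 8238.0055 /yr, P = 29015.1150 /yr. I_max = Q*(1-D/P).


D/P = 0.2839
1 - D/P = 0.7161
I_max = 1673.6972 * 0.7161 = 1198.4991

1198.4991 units


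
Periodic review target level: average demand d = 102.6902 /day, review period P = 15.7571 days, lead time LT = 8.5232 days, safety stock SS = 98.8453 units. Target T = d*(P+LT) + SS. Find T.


P + LT = 24.2803
d*(P+LT) = 102.6902 * 24.2803 = 2493.3489
T = 2493.3489 + 98.8453 = 2592.1942

2592.1942 units


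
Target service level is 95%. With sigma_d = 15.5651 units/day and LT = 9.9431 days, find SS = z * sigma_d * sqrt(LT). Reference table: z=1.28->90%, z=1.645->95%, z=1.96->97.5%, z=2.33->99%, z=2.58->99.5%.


From the table, SL = 95% corresponds to z = 1.645
sqrt(LT) = sqrt(9.9431) = 3.1533
SS = 1.645 * 15.5651 * 3.1533 = 80.7381

80.7381 units


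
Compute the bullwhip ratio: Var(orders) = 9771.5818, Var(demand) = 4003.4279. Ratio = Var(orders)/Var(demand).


BW = 9771.5818 / 4003.4279 = 2.4408

2.4408


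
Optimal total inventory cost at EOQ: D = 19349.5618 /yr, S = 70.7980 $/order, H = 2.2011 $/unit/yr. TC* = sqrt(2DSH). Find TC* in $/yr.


2*D*S*H = 6030619.0184
TC* = sqrt(6030619.0184) = 2455.7319

2455.7319 $/yr


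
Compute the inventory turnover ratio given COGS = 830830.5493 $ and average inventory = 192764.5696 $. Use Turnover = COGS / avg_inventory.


Turnover = 830830.5493 / 192764.5696 = 4.3101

4.3101


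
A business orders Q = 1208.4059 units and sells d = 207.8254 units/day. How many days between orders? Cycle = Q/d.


Cycle = 1208.4059 / 207.8254 = 5.8145

5.8145 days


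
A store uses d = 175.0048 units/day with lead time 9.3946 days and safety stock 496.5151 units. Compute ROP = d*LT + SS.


d*LT = 175.0048 * 9.3946 = 1644.1001
ROP = 1644.1001 + 496.5151 = 2140.6152

2140.6152 units


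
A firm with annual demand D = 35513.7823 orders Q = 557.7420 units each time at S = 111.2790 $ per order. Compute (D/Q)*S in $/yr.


Number of orders = D/Q = 63.6742
Cost = 63.6742 * 111.2790 = 7085.6026

7085.6026 $/yr


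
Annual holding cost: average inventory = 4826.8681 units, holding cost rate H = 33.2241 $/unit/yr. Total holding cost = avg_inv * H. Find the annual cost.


Cost = 4826.8681 * 33.2241 = 160368.3484

160368.3484 $/yr


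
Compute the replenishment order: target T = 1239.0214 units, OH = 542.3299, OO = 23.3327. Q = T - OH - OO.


Inventory position = OH + OO = 542.3299 + 23.3327 = 565.6626
Q = 1239.0214 - 565.6626 = 673.3588

673.3588 units


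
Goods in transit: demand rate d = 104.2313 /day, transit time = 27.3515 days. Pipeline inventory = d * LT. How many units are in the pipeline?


Pipeline = 104.2313 * 27.3515 = 2850.8824

2850.8824 units


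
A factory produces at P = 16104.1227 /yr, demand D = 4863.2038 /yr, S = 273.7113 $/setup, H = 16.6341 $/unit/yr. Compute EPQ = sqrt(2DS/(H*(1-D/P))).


1 - D/P = 1 - 0.3020 = 0.6980
H*(1-D/P) = 11.6109
2DS = 2662227.6685
EPQ = sqrt(229287.9023) = 478.8402

478.8402 units


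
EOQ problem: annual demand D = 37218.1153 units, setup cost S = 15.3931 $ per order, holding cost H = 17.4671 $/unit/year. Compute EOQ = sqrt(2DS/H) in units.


2*D*S = 2 * 37218.1153 * 15.3931 = 1145804.3412
2*D*S/H = 65597.8578
EOQ = sqrt(65597.8578) = 256.1208

256.1208 units


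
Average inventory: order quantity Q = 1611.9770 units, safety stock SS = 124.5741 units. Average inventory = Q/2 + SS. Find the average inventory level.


Q/2 = 805.9885
Avg = 805.9885 + 124.5741 = 930.5626

930.5626 units


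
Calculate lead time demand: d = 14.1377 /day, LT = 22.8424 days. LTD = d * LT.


LTD = 14.1377 * 22.8424 = 322.9390

322.9390 units


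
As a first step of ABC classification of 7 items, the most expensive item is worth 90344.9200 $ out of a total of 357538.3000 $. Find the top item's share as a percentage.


Top item = 90344.9200
Total = 357538.3000
Percentage = 90344.9200 / 357538.3000 * 100 = 25.2686

25.2686%


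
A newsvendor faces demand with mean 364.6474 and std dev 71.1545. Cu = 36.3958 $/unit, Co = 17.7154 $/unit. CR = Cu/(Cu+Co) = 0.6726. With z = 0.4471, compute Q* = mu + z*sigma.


CR = Cu/(Cu+Co) = 36.3958/(36.3958+17.7154) = 0.6726
z = 0.4471
Q* = 364.6474 + 0.4471 * 71.1545 = 396.4606

396.4606 units


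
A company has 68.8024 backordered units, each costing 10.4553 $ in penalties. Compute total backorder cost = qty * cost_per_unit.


Total = 68.8024 * 10.4553 = 719.3497

719.3497 $


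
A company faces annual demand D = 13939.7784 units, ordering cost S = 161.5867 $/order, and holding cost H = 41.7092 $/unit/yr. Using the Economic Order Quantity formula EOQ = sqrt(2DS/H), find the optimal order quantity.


2*D*S = 2 * 13939.7784 * 161.5867 = 4504965.5808
2*D*S/H = 108008.9184
EOQ = sqrt(108008.9184) = 328.6471

328.6471 units


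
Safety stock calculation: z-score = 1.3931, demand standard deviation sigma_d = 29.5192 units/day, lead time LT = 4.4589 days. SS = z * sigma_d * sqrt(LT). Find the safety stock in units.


sqrt(LT) = sqrt(4.4589) = 2.1116
SS = 1.3931 * 29.5192 * 2.1116 = 86.8362

86.8362 units


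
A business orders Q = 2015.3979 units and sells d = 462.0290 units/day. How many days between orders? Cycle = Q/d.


Cycle = 2015.3979 / 462.0290 = 4.3621

4.3621 days


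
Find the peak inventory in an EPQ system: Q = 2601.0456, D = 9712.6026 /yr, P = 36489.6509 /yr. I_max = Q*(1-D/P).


D/P = 0.2662
1 - D/P = 0.7338
I_max = 2601.0456 * 0.7338 = 1908.7144

1908.7144 units


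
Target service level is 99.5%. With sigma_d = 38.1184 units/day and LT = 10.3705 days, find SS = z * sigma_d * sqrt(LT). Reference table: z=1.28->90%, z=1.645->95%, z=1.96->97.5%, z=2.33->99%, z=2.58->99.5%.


From the table, SL = 99.5% corresponds to z = 2.58
sqrt(LT) = sqrt(10.3705) = 3.2203
SS = 2.58 * 38.1184 * 3.2203 = 316.7045

316.7045 units


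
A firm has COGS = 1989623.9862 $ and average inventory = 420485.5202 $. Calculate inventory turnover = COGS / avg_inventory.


Turnover = 1989623.9862 / 420485.5202 = 4.7317

4.7317


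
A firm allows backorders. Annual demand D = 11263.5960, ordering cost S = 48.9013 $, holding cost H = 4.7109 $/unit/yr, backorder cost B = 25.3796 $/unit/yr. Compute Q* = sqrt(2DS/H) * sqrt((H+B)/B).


sqrt(2DS/H) = 483.5727
sqrt((H+B)/B) = 1.0889
Q* = 483.5727 * 1.0889 = 526.5433

526.5433 units


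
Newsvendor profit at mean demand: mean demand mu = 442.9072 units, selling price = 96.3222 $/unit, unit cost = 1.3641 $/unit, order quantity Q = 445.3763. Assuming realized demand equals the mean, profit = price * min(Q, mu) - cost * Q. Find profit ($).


Sales at mu = min(445.3763, 442.9072) = 442.9072
Revenue = 96.3222 * 442.9072 = 42661.7959
Total cost = 1.3641 * 445.3763 = 607.5378
Profit = 42661.7959 - 607.5378 = 42054.2581

42054.2581 $


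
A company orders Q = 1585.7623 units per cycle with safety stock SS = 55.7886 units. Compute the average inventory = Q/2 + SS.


Q/2 = 792.8812
Avg = 792.8812 + 55.7886 = 848.6698

848.6698 units


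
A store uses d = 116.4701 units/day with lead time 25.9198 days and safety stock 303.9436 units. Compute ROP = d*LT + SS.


d*LT = 116.4701 * 25.9198 = 3018.8817
ROP = 3018.8817 + 303.9436 = 3322.8253

3322.8253 units


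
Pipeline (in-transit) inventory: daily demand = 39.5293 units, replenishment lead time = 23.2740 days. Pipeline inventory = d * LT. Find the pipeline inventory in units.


Pipeline = 39.5293 * 23.2740 = 920.0049

920.0049 units


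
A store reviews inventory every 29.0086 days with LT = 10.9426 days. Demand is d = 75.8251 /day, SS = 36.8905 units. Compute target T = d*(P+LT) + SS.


P + LT = 39.9512
d*(P+LT) = 75.8251 * 39.9512 = 3029.3037
T = 3029.3037 + 36.8905 = 3066.1942

3066.1942 units


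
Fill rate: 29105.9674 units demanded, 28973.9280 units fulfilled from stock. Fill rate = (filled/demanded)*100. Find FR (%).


FR = 28973.9280 / 29105.9674 * 100 = 99.5463

99.5463%


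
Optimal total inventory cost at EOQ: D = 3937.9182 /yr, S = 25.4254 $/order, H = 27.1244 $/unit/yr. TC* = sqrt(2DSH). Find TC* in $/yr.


2*D*S*H = 5431560.4903
TC* = sqrt(5431560.4903) = 2330.5709

2330.5709 $/yr


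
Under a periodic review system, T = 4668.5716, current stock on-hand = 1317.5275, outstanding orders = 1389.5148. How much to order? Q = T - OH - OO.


Inventory position = OH + OO = 1317.5275 + 1389.5148 = 2707.0423
Q = 4668.5716 - 2707.0423 = 1961.5293

1961.5293 units


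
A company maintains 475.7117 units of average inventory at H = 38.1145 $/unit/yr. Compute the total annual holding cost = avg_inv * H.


Cost = 475.7117 * 38.1145 = 18131.5136

18131.5136 $/yr


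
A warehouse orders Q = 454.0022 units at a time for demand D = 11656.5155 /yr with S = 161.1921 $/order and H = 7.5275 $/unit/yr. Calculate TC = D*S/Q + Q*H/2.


Ordering cost = D*S/Q = 4138.6104
Holding cost = Q*H/2 = 1708.7508
TC = 4138.6104 + 1708.7508 = 5847.3611

5847.3611 $/yr


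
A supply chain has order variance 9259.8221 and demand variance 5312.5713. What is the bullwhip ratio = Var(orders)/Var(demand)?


BW = 9259.8221 / 5312.5713 = 1.7430

1.7430


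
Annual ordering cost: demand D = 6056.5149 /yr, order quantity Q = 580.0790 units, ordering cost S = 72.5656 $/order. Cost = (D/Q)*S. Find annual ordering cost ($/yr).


Number of orders = D/Q = 10.4408
Cost = 10.4408 * 72.5656 = 757.6462

757.6462 $/yr


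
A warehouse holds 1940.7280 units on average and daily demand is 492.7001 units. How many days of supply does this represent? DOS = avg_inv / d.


DOS = 1940.7280 / 492.7001 = 3.9390

3.9390 days


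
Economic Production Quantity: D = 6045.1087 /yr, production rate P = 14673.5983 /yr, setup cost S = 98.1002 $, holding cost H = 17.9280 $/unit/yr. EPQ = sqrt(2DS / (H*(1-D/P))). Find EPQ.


1 - D/P = 1 - 0.4120 = 0.5880
H*(1-D/P) = 10.5422
2DS = 1186052.7450
EPQ = sqrt(112505.5651) = 335.4185

335.4185 units


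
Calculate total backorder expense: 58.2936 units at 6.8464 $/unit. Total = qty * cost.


Total = 58.2936 * 6.8464 = 399.1013

399.1013 $


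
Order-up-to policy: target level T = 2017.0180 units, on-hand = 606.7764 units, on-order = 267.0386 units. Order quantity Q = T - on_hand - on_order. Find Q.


Inventory position = OH + OO = 606.7764 + 267.0386 = 873.8150
Q = 2017.0180 - 873.8150 = 1143.2030

1143.2030 units


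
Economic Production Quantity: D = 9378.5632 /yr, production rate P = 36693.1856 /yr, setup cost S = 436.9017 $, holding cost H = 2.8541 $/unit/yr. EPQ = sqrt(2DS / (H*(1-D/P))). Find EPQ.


1 - D/P = 1 - 0.2556 = 0.7444
H*(1-D/P) = 2.1246
2DS = 8195020.4113
EPQ = sqrt(3857190.3406) = 1963.9731

1963.9731 units


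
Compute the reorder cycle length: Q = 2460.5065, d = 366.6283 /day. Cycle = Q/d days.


Cycle = 2460.5065 / 366.6283 = 6.7112

6.7112 days


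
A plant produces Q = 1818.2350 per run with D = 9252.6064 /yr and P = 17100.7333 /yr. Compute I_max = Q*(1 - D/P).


D/P = 0.5411
1 - D/P = 0.4589
I_max = 1818.2350 * 0.4589 = 834.4519

834.4519 units


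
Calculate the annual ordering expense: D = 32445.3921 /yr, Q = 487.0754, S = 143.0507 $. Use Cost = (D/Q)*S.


Number of orders = D/Q = 66.6127
Cost = 66.6127 * 143.0507 = 9528.9888

9528.9888 $/yr


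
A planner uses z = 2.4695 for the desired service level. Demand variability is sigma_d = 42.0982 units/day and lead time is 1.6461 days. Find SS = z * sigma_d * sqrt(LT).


sqrt(LT) = sqrt(1.6461) = 1.2830
SS = 2.4695 * 42.0982 * 1.2830 = 133.3831

133.3831 units


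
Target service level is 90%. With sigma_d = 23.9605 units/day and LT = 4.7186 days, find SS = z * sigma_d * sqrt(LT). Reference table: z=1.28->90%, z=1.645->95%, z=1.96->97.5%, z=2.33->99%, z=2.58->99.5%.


From the table, SL = 90% corresponds to z = 1.28
sqrt(LT) = sqrt(4.7186) = 2.1722
SS = 1.28 * 23.9605 * 2.1722 = 66.6212

66.6212 units


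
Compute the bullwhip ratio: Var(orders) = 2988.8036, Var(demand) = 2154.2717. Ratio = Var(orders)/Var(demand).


BW = 2988.8036 / 2154.2717 = 1.3874

1.3874


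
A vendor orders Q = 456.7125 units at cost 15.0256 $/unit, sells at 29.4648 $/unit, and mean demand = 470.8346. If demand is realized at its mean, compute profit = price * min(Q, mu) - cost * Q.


Sales at mu = min(456.7125, 470.8346) = 456.7125
Revenue = 29.4648 * 456.7125 = 13456.9425
Total cost = 15.0256 * 456.7125 = 6862.3793
Profit = 13456.9425 - 6862.3793 = 6594.5631

6594.5631 $


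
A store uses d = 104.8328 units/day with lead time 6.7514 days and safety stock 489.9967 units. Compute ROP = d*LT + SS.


d*LT = 104.8328 * 6.7514 = 707.7682
ROP = 707.7682 + 489.9967 = 1197.7649

1197.7649 units


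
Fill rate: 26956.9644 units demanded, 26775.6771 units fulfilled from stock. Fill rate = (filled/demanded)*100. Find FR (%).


FR = 26775.6771 / 26956.9644 * 100 = 99.3275

99.3275%


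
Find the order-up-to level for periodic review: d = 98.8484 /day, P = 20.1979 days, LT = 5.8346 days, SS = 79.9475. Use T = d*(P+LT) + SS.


P + LT = 26.0325
d*(P+LT) = 98.8484 * 26.0325 = 2573.2710
T = 2573.2710 + 79.9475 = 2653.2185

2653.2185 units


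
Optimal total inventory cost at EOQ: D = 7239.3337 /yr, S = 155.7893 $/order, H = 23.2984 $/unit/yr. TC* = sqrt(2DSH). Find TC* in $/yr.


2*D*S*H = 52552371.0045
TC* = sqrt(52552371.0045) = 7249.3014

7249.3014 $/yr


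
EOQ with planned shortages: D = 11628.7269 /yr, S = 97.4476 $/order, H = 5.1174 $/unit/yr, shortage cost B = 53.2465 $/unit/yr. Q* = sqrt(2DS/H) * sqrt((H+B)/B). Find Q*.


sqrt(2DS/H) = 665.4907
sqrt((H+B)/B) = 1.0470
Q* = 665.4907 * 1.0470 = 696.7366

696.7366 units


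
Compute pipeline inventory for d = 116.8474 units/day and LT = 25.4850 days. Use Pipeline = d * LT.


Pipeline = 116.8474 * 25.4850 = 2977.8560

2977.8560 units


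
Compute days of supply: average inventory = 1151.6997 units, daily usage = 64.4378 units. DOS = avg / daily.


DOS = 1151.6997 / 64.4378 = 17.8730

17.8730 days


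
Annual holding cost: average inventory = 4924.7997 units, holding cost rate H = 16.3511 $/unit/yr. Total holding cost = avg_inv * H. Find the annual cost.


Cost = 4924.7997 * 16.3511 = 80525.8924

80525.8924 $/yr


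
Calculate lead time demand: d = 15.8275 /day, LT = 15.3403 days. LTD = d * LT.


LTD = 15.8275 * 15.3403 = 242.7986

242.7986 units


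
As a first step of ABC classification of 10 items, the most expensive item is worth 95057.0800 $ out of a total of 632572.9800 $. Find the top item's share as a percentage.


Top item = 95057.0800
Total = 632572.9800
Percentage = 95057.0800 / 632572.9800 * 100 = 15.0271

15.0271%


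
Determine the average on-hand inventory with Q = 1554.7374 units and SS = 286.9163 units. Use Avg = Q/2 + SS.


Q/2 = 777.3687
Avg = 777.3687 + 286.9163 = 1064.2850

1064.2850 units


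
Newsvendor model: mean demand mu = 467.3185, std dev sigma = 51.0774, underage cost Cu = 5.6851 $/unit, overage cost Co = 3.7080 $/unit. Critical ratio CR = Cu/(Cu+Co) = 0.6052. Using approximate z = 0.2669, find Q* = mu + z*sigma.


CR = Cu/(Cu+Co) = 5.6851/(5.6851+3.7080) = 0.6052
z = 0.2669
Q* = 467.3185 + 0.2669 * 51.0774 = 480.9511

480.9511 units


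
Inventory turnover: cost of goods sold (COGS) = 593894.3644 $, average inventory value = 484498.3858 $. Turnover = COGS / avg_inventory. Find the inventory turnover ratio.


Turnover = 593894.3644 / 484498.3858 = 1.2258

1.2258


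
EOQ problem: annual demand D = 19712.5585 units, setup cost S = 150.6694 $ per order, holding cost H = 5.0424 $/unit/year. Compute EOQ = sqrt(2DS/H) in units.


2*D*S = 2 * 19712.5585 * 150.6694 = 5940158.7233
2*D*S/H = 1178041.9489
EOQ = sqrt(1178041.9489) = 1085.3764

1085.3764 units


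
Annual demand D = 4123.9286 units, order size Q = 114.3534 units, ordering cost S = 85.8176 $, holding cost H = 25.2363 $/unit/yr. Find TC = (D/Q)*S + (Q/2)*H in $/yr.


Ordering cost = D*S/Q = 3094.8416
Holding cost = Q*H/2 = 1442.9284
TC = 3094.8416 + 1442.9284 = 4537.7699

4537.7699 $/yr


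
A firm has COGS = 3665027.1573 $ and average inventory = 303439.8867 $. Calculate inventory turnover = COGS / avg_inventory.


Turnover = 3665027.1573 / 303439.8867 = 12.0783

12.0783


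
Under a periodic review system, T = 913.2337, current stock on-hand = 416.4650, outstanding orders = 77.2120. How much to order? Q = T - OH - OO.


Inventory position = OH + OO = 416.4650 + 77.2120 = 493.6770
Q = 913.2337 - 493.6770 = 419.5567

419.5567 units


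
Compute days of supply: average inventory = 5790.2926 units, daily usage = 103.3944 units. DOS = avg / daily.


DOS = 5790.2926 / 103.3944 = 56.0020

56.0020 days


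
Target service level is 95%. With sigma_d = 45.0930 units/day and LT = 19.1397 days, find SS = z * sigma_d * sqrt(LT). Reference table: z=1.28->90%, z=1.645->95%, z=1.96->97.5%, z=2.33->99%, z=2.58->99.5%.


From the table, SL = 95% corresponds to z = 1.645
sqrt(LT) = sqrt(19.1397) = 4.3749
SS = 1.645 * 45.0930 * 4.3749 = 324.5208

324.5208 units


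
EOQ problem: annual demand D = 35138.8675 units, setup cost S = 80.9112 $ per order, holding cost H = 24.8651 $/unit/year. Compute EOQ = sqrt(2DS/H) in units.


2*D*S = 2 * 35138.8675 * 80.9112 = 5686255.8721
2*D*S/H = 228684.2149
EOQ = sqrt(228684.2149) = 478.2094

478.2094 units


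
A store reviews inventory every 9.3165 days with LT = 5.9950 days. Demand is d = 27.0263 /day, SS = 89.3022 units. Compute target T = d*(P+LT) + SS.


P + LT = 15.3115
d*(P+LT) = 27.0263 * 15.3115 = 413.8132
T = 413.8132 + 89.3022 = 503.1154

503.1154 units


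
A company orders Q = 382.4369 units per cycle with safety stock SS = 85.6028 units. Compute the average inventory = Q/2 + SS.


Q/2 = 191.2184
Avg = 191.2184 + 85.6028 = 276.8212

276.8212 units


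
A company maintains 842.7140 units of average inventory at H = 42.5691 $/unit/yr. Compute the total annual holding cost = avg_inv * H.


Cost = 842.7140 * 42.5691 = 35873.5765

35873.5765 $/yr


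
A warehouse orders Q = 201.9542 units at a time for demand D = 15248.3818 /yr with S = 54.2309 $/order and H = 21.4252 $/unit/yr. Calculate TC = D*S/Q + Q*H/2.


Ordering cost = D*S/Q = 4094.6584
Holding cost = Q*H/2 = 2163.4546
TC = 4094.6584 + 2163.4546 = 6258.1130

6258.1130 $/yr


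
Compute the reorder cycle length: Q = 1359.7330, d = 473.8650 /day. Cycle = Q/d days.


Cycle = 1359.7330 / 473.8650 = 2.8695

2.8695 days


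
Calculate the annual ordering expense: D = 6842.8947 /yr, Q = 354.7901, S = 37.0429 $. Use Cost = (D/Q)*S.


Number of orders = D/Q = 19.2872
Cost = 19.2872 * 37.0429 = 714.4525

714.4525 $/yr


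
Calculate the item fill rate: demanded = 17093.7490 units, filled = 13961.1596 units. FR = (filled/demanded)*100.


FR = 13961.1596 / 17093.7490 * 100 = 81.6741

81.6741%


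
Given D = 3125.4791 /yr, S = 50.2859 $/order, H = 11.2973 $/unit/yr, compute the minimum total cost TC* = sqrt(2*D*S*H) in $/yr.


2*D*S*H = 3551137.4615
TC* = sqrt(3551137.4615) = 1884.4462

1884.4462 $/yr


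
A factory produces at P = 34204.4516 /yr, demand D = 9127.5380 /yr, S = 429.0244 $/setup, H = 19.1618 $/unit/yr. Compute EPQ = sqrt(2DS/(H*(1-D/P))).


1 - D/P = 1 - 0.2669 = 0.7331
H*(1-D/P) = 14.0484
2DS = 7831873.0279
EPQ = sqrt(557491.0289) = 746.6532

746.6532 units


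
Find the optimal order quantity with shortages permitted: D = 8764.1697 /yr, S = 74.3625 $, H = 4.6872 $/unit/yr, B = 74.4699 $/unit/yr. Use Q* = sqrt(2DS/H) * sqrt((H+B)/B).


sqrt(2DS/H) = 527.3399
sqrt((H+B)/B) = 1.0310
Q* = 527.3399 * 1.0310 = 543.6823

543.6823 units


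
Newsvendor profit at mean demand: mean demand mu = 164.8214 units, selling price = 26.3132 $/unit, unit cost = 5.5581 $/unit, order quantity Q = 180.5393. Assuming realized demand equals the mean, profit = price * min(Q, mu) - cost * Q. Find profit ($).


Sales at mu = min(180.5393, 164.8214) = 164.8214
Revenue = 26.3132 * 164.8214 = 4336.9785
Total cost = 5.5581 * 180.5393 = 1003.4555
Profit = 4336.9785 - 1003.4555 = 3333.5230

3333.5230 $


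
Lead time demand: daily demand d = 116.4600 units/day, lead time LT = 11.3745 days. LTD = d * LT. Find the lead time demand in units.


LTD = 116.4600 * 11.3745 = 1324.6743

1324.6743 units


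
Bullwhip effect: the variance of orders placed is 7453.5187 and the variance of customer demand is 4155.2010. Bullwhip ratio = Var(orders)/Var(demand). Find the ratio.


BW = 7453.5187 / 4155.2010 = 1.7938

1.7938


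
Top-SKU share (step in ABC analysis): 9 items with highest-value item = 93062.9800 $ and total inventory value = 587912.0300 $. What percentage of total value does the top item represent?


Top item = 93062.9800
Total = 587912.0300
Percentage = 93062.9800 / 587912.0300 * 100 = 15.8294

15.8294%


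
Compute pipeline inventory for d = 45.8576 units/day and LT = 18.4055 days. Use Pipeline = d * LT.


Pipeline = 45.8576 * 18.4055 = 844.0321

844.0321 units


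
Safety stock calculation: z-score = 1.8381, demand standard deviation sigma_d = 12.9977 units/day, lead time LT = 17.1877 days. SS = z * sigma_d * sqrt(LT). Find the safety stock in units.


sqrt(LT) = sqrt(17.1877) = 4.1458
SS = 1.8381 * 12.9977 * 4.1458 = 99.0477

99.0477 units


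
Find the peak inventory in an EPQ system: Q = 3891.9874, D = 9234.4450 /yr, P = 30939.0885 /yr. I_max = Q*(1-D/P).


D/P = 0.2985
1 - D/P = 0.7015
I_max = 3891.9874 * 0.7015 = 2730.3390

2730.3390 units


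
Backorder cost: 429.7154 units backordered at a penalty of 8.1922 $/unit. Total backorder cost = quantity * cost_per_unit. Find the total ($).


Total = 429.7154 * 8.1922 = 3520.3145

3520.3145 $


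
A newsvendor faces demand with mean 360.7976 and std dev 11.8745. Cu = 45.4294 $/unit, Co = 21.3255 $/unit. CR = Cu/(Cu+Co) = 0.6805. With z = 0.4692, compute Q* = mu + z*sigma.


CR = Cu/(Cu+Co) = 45.4294/(45.4294+21.3255) = 0.6805
z = 0.4692
Q* = 360.7976 + 0.4692 * 11.8745 = 366.3691

366.3691 units


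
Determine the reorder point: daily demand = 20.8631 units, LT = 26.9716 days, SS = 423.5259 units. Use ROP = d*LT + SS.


d*LT = 20.8631 * 26.9716 = 562.7112
ROP = 562.7112 + 423.5259 = 986.2371

986.2371 units


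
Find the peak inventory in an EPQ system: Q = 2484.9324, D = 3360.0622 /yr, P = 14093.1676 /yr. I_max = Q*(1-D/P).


D/P = 0.2384
1 - D/P = 0.7616
I_max = 2484.9324 * 0.7616 = 1892.4803

1892.4803 units


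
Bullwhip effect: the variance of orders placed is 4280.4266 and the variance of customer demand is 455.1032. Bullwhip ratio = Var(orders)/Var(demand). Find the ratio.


BW = 4280.4266 / 455.1032 = 9.4054

9.4054


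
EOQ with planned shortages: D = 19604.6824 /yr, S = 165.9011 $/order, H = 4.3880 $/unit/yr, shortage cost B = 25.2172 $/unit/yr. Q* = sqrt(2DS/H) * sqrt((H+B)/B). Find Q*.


sqrt(2DS/H) = 1217.5484
sqrt((H+B)/B) = 1.0835
Q* = 1217.5484 * 1.0835 = 1319.2339

1319.2339 units


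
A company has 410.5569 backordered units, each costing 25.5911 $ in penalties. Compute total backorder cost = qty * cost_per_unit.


Total = 410.5569 * 25.5911 = 10506.6027

10506.6027 $


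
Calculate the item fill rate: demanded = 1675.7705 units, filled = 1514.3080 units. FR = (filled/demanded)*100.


FR = 1514.3080 / 1675.7705 * 100 = 90.3649

90.3649%


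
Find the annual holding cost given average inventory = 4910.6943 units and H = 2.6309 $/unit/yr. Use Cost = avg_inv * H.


Cost = 4910.6943 * 2.6309 = 12919.5456

12919.5456 $/yr


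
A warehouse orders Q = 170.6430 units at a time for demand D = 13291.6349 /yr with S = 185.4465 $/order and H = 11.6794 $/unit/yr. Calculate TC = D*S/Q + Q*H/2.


Ordering cost = D*S/Q = 14444.7013
Holding cost = Q*H/2 = 996.5039
TC = 14444.7013 + 996.5039 = 15441.2053

15441.2053 $/yr


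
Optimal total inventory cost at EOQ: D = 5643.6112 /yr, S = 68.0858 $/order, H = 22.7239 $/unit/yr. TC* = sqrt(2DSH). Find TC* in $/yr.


2*D*S*H = 17463307.3079
TC* = sqrt(17463307.3079) = 4178.9122

4178.9122 $/yr


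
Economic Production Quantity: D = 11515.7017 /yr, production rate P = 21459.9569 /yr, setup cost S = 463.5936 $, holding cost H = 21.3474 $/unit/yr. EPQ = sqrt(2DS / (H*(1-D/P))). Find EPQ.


1 - D/P = 1 - 0.5366 = 0.4634
H*(1-D/P) = 9.8921
2DS = 10677211.2153
EPQ = sqrt(1079367.7317) = 1038.9262

1038.9262 units


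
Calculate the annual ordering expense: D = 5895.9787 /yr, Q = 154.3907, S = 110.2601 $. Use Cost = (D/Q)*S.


Number of orders = D/Q = 38.1887
Cost = 38.1887 * 110.2601 = 4210.6889

4210.6889 $/yr


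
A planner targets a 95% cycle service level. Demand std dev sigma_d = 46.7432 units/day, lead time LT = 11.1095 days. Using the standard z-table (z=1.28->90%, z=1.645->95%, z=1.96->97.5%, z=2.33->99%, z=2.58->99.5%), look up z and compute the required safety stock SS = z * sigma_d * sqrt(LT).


From the table, SL = 95% corresponds to z = 1.645
sqrt(LT) = sqrt(11.1095) = 3.3331
SS = 1.645 * 46.7432 * 3.3331 = 256.2900

256.2900 units


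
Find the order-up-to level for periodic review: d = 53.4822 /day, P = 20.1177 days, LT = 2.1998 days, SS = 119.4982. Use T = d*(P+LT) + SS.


P + LT = 22.3175
d*(P+LT) = 53.4822 * 22.3175 = 1193.5890
T = 1193.5890 + 119.4982 = 1313.0872

1313.0872 units


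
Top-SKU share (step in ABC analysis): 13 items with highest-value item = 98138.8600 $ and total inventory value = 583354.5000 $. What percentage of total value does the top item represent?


Top item = 98138.8600
Total = 583354.5000
Percentage = 98138.8600 / 583354.5000 * 100 = 16.8232

16.8232%


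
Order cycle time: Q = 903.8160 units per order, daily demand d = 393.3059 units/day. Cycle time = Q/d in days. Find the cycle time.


Cycle = 903.8160 / 393.3059 = 2.2980

2.2980 days


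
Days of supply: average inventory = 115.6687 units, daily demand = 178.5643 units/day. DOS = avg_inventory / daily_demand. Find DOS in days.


DOS = 115.6687 / 178.5643 = 0.6478

0.6478 days


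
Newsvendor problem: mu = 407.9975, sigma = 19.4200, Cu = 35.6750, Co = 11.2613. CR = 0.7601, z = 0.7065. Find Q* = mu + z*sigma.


CR = Cu/(Cu+Co) = 35.6750/(35.6750+11.2613) = 0.7601
z = 0.7065
Q* = 407.9975 + 0.7065 * 19.4200 = 421.7177

421.7177 units


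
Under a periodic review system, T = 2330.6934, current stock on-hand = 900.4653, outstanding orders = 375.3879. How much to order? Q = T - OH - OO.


Inventory position = OH + OO = 900.4653 + 375.3879 = 1275.8532
Q = 2330.6934 - 1275.8532 = 1054.8402

1054.8402 units


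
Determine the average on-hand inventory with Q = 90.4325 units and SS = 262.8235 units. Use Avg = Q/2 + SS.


Q/2 = 45.2163
Avg = 45.2163 + 262.8235 = 308.0398

308.0398 units


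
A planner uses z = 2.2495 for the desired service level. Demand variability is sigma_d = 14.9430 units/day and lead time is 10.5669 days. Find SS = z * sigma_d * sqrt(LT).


sqrt(LT) = sqrt(10.5669) = 3.2507
SS = 2.2495 * 14.9430 * 3.2507 = 109.2692

109.2692 units


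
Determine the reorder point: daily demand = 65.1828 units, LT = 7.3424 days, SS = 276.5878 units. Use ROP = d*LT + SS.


d*LT = 65.1828 * 7.3424 = 478.5982
ROP = 478.5982 + 276.5878 = 755.1860

755.1860 units


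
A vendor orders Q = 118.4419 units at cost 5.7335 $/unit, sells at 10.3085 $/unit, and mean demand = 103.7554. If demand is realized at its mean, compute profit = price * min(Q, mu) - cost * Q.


Sales at mu = min(118.4419, 103.7554) = 103.7554
Revenue = 10.3085 * 103.7554 = 1069.5625
Total cost = 5.7335 * 118.4419 = 679.0866
Profit = 1069.5625 - 679.0866 = 390.4759

390.4759 $


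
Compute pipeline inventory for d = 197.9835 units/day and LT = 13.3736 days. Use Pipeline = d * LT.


Pipeline = 197.9835 * 13.3736 = 2647.7521

2647.7521 units


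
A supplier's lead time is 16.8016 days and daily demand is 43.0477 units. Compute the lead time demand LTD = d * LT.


LTD = 43.0477 * 16.8016 = 723.2702

723.2702 units


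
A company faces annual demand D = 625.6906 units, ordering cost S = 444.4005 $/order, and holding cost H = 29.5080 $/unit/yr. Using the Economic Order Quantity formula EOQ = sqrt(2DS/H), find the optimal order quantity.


2*D*S = 2 * 625.6906 * 444.4005 = 556114.4310
2*D*S/H = 18846.2258
EOQ = sqrt(18846.2258) = 137.2816

137.2816 units


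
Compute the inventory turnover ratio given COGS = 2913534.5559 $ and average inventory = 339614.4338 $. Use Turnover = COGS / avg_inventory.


Turnover = 2913534.5559 / 339614.4338 = 8.5789

8.5789


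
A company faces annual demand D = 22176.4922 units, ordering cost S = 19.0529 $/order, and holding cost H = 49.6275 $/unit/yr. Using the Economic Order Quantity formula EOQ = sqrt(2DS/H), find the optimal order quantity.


2*D*S = 2 * 22176.4922 * 19.0529 = 845052.9765
2*D*S/H = 17027.9175
EOQ = sqrt(17027.9175) = 130.4911

130.4911 units


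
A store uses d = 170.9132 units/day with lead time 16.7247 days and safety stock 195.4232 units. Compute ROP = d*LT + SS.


d*LT = 170.9132 * 16.7247 = 2858.4720
ROP = 2858.4720 + 195.4232 = 3053.8952

3053.8952 units


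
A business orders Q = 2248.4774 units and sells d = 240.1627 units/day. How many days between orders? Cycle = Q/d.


Cycle = 2248.4774 / 240.1627 = 9.3623

9.3623 days


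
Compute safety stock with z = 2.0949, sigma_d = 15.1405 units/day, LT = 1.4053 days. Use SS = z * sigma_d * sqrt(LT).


sqrt(LT) = sqrt(1.4053) = 1.1855
SS = 2.0949 * 15.1405 * 1.1855 = 37.6000

37.6000 units


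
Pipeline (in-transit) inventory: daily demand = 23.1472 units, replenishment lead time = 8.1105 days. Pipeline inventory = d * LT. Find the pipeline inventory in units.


Pipeline = 23.1472 * 8.1105 = 187.7354

187.7354 units


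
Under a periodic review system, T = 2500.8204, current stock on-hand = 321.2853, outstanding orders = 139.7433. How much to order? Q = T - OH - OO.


Inventory position = OH + OO = 321.2853 + 139.7433 = 461.0286
Q = 2500.8204 - 461.0286 = 2039.7918

2039.7918 units


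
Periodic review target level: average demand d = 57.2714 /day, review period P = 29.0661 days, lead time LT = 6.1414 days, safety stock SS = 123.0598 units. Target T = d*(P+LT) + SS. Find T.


P + LT = 35.2075
d*(P+LT) = 57.2714 * 35.2075 = 2016.3828
T = 2016.3828 + 123.0598 = 2139.4426

2139.4426 units


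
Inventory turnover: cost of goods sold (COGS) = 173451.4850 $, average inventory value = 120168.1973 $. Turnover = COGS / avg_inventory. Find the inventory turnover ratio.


Turnover = 173451.4850 / 120168.1973 = 1.4434

1.4434


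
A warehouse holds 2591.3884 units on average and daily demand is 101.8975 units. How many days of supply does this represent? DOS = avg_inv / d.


DOS = 2591.3884 / 101.8975 = 25.4313

25.4313 days


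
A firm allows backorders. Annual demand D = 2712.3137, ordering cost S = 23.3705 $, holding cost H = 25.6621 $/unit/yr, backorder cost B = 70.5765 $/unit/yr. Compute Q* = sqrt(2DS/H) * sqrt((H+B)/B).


sqrt(2DS/H) = 70.2867
sqrt((H+B)/B) = 1.1677
Q* = 70.2867 * 1.1677 = 82.0762

82.0762 units


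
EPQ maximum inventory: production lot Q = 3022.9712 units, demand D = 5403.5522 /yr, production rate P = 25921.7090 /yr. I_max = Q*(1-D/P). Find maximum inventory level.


D/P = 0.2085
1 - D/P = 0.7915
I_max = 3022.9712 * 0.7915 = 2392.8128

2392.8128 units


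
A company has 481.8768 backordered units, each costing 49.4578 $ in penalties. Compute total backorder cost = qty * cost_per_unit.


Total = 481.8768 * 49.4578 = 23832.5664

23832.5664 $


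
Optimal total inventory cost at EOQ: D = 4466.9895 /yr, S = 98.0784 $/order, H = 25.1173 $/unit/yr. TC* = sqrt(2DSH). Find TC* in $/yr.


2*D*S*H = 22008540.9708
TC* = sqrt(22008540.9708) = 4691.3261

4691.3261 $/yr


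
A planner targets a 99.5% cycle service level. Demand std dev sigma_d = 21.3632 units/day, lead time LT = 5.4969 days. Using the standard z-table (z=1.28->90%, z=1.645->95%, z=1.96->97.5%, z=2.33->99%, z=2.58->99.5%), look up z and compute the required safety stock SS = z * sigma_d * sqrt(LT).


From the table, SL = 99.5% corresponds to z = 2.58
sqrt(LT) = sqrt(5.4969) = 2.3445
SS = 2.58 * 21.3632 * 2.3445 = 129.2245

129.2245 units


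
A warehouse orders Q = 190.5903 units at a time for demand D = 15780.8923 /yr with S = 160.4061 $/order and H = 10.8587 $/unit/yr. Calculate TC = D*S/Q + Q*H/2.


Ordering cost = D*S/Q = 13281.6381
Holding cost = Q*H/2 = 1034.7814
TC = 13281.6381 + 1034.7814 = 14316.4195

14316.4195 $/yr


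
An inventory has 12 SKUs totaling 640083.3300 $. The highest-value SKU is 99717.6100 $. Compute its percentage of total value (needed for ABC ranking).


Top item = 99717.6100
Total = 640083.3300
Percentage = 99717.6100 / 640083.3300 * 100 = 15.5788

15.5788%
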